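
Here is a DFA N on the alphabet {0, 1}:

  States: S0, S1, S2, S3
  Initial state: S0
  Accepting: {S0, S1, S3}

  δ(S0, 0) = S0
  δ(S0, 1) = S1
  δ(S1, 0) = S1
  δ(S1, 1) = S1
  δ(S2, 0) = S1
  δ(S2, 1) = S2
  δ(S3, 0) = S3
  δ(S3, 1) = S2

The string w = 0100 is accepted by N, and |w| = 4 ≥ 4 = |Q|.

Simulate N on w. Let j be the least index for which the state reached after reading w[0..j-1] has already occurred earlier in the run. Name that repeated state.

S0

Run of N on w = 0 1 0 0:
  step 0: S0  (start)
  step 1: S0  (read 0: S0→S0)   ← first repeat (S0 seen earlier)
  step 2: S1  (read 1: S0→S1)
  step 3: S1  (read 0: S1→S1)
  step 4: S1  (read 0: S1→S1)

The earliest repeat is at step j = 1: N is in S0, which it already visited at step i = 0.
Since N has 4 states, any run of length ≥ 4 visits 4+1 states, so by pigeonhole some state repeats within the first 4 steps — that repeat gives the pumpable loop.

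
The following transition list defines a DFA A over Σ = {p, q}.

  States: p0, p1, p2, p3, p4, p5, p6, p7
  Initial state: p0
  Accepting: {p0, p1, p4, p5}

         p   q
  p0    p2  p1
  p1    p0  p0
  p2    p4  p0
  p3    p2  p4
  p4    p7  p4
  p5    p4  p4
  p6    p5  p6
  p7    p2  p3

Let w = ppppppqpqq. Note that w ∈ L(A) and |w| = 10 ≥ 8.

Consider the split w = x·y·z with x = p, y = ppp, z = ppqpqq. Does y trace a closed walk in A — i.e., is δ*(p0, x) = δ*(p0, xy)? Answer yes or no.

State sequence: p0 -p-> p2 -p-> p4 -p-> p7 -p-> p2

After x (step 1): p2. After xy (step 4): p2.
They match, so y = ppp drives A around a cycle from p2 back to itself; pumping y any number of times keeps A in p2 before reading z, and xyⁱz ∈ L(A) for every i ≥ 0.

yes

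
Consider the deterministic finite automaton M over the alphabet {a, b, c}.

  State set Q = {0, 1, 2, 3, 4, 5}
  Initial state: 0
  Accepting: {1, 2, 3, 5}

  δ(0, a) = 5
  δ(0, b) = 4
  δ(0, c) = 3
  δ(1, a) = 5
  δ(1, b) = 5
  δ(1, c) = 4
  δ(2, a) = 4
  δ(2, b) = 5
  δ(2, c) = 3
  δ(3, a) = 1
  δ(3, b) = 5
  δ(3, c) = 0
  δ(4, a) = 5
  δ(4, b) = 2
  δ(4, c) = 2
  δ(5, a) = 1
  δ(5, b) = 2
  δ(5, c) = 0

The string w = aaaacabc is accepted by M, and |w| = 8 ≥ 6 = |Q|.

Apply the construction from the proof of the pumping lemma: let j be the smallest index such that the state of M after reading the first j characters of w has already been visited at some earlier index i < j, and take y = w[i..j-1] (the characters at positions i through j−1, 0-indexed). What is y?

Run of M on w = a a a a c a b c:
  step 0: 0  (start)
  step 1: 5  (read a: 0→5)
  step 2: 1  (read a: 5→1)
  step 3: 5  (read a: 1→5)   ← first repeat (5 seen earlier)
  step 4: 1  (read a: 5→1)
  step 5: 4  (read c: 1→4)
  step 6: 5  (read a: 4→5)
  step 7: 2  (read b: 5→2)
  step 8: 3  (read c: 2→3)

So i = 1, j = 3, giving x = w[0:1] = a, y = w[1:3] = aa, z = w[3:8] = acabc.
Check: |xy| = 3 ≤ 6 and |y| = 2 ≥ 1. Reading y takes M from 5 back to 5, so every xyⁱz is accepted.

aa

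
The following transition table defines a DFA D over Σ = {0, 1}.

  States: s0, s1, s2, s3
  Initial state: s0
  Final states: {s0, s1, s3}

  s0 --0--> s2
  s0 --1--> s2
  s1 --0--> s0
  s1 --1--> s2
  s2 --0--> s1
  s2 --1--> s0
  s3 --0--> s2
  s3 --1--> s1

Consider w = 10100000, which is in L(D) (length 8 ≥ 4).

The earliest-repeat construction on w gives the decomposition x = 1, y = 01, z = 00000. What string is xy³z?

xy^3z = 1·01·01·01·00000 = 101010100000.
Reading y = 01 takes D from s2 back to s2, so after x·y·y·y the machine is still in s2, and z then leads to the accepting state s0. Hence 101010100000 ∈ L(D).

101010100000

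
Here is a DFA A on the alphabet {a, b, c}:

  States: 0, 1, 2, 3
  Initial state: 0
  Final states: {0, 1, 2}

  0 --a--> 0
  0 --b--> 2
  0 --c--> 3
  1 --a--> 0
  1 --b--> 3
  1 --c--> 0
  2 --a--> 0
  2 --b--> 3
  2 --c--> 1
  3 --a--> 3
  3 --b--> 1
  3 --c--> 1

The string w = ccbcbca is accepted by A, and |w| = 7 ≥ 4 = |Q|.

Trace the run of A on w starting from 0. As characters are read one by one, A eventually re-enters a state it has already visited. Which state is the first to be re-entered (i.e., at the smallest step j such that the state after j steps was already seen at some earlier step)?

3

Run of A on w = c c b c b c a:
  step 0: 0  (start)
  step 1: 3  (read c: 0→3)
  step 2: 1  (read c: 3→1)
  step 3: 3  (read b: 1→3)   ← first repeat (3 seen earlier)
  step 4: 1  (read c: 3→1)
  step 5: 3  (read b: 1→3)
  step 6: 1  (read c: 3→1)
  step 7: 0  (read a: 1→0)

The earliest repeat is at step j = 3: A is in 3, which it already visited at step i = 1.
Since A has 4 states, any run of length ≥ 4 visits 4+1 states, so by pigeonhole some state repeats within the first 4 steps — that repeat gives the pumpable loop.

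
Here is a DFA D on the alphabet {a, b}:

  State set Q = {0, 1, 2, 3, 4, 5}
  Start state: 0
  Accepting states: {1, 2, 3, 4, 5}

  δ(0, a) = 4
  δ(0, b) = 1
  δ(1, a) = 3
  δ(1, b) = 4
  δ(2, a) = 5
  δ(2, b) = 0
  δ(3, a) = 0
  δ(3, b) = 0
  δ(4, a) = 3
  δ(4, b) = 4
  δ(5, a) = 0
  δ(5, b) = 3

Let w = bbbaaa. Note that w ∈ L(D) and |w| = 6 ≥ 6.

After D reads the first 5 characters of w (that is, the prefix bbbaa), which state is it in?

0

State sequence: 0 -b-> 1 -b-> 4 -b-> 4 -a-> 3 -a-> 0

After reading 5 characters, D is in state 0.
(This kind of state-tracing is the core of the pumping-lemma construction: with 6 states, pigeonhole forces a repeat within the first 6 steps.)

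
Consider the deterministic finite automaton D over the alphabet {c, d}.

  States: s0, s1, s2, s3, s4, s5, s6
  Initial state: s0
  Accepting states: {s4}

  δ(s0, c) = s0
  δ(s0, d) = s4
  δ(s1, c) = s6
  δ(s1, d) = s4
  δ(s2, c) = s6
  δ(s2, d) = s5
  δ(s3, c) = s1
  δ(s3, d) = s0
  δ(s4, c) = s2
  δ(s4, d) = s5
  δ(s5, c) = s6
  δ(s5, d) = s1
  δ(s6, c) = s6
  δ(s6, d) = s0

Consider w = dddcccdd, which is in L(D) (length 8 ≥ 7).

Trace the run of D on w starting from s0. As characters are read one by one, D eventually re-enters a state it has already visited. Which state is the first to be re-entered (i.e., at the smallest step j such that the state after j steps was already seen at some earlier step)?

s6

State sequence: s0 -d-> s4 -d-> s5 -d-> s1 -c-> s6 -c-> s6 -c-> s6 -d-> s0 -d-> s4
First repeat at step 5: s6 was already visited.

The earliest repeat is at step j = 5: D is in s6, which it already visited at step i = 4.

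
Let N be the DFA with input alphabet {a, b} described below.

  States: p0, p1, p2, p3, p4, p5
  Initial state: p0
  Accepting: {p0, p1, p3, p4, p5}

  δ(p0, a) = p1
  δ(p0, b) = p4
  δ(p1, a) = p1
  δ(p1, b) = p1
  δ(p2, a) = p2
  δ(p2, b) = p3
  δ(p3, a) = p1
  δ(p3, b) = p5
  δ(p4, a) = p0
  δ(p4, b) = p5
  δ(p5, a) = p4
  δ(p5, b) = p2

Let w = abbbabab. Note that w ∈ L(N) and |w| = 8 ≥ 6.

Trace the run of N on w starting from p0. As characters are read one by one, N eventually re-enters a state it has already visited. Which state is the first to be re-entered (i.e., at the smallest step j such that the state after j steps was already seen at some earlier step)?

p1

State sequence: p0 -a-> p1 -b-> p1 -b-> p1 -b-> p1 -a-> p1 -b-> p1 -a-> p1 -b-> p1
First repeat at step 2: p1 was already visited.

The earliest repeat is at step j = 2: N is in p1, which it already visited at step i = 1.
Since N has 6 states, any run of length ≥ 6 visits 6+1 states, so by pigeonhole some state repeats within the first 6 steps — that repeat gives the pumpable loop.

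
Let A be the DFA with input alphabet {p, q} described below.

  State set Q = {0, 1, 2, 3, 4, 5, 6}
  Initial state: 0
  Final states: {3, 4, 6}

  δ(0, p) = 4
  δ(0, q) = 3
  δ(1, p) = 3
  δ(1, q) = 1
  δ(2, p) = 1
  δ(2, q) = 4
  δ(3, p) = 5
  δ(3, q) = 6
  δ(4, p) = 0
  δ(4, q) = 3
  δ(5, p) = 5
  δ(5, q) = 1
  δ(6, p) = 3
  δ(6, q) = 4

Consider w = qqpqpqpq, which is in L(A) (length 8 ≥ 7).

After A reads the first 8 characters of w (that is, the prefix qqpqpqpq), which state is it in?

State sequence: 0 -q-> 3 -q-> 6 -p-> 3 -q-> 6 -p-> 3 -q-> 6 -p-> 3 -q-> 6

After reading 8 characters, A is in state 6.

6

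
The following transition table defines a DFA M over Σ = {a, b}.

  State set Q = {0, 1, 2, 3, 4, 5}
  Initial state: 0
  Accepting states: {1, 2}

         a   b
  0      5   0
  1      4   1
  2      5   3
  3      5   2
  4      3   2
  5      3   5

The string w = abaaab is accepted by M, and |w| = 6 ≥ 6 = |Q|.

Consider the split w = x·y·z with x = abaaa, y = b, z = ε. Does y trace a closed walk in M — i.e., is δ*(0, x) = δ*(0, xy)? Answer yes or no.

State sequence: 0 -a-> 5 -b-> 5 -a-> 3 -a-> 5 -a-> 3 -b-> 2

After x (step 5): 3. After xy (step 6): 2.
They differ (3 ≠ 2), so y is not a cycle from the state after x; this split is not the one the pumping-lemma construction produces, and pumping y need not keep the string in L(M).

no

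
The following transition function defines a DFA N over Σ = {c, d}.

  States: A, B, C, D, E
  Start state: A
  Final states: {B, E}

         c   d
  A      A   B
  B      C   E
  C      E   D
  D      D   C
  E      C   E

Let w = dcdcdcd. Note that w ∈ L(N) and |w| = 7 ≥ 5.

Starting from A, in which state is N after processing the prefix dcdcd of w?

C

Run of N on the first 5 characters of w = d c d c d:
  step 0: A  (start)
  step 1: B  (read d: A→B)
  step 2: C  (read c: B→C)
  step 3: D  (read d: C→D)
  step 4: D  (read c: D→D)
  step 5: C  (read d: D→C)

After reading 5 characters, N is in state C.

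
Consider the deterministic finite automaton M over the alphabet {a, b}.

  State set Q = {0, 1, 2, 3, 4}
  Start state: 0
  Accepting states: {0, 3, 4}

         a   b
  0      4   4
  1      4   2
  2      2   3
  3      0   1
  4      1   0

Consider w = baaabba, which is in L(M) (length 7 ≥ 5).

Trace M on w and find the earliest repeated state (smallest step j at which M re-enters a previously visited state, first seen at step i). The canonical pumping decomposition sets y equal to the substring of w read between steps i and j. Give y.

aa

State sequence: 0 -b-> 4 -a-> 1 -a-> 4 -a-> 1 -b-> 2 -b-> 3 -a-> 0
First repeat at step 3: 4 was already visited.

So i = 1, j = 3, giving x = w[0:1] = b, y = w[1:3] = aa, z = w[3:7] = abba.
Check: |xy| = 3 ≤ 5 and |y| = 2 ≥ 1. Reading y takes M from 4 back to 4, so every xyⁱz is accepted.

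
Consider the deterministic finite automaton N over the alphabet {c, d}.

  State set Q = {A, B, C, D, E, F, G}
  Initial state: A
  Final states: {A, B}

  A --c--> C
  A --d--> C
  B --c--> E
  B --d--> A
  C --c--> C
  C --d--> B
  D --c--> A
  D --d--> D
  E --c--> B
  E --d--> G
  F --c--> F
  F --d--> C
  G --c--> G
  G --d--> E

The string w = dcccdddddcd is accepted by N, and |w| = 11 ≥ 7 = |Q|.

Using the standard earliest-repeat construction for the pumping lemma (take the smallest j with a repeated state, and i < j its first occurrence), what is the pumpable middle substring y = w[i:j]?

c

State sequence: A -d-> C -c-> C -c-> C -c-> C -d-> B -d-> A -d-> C -d-> B -d-> A -c-> C -d-> B
First repeat at step 2: C was already visited.

So i = 1, j = 2, giving x = w[0:1] = d, y = w[1:2] = c, z = w[2:11] = ccdddddcd.
Check: |xy| = 2 ≤ 7 and |y| = 1 ≥ 1. Reading y takes N from C back to C, so every xyⁱz is accepted.
The DFA has 7 states, so the proof of the pumping lemma guarantees a repeated state among the first 7+1 visited; the segment between the two visits is the pumpable y.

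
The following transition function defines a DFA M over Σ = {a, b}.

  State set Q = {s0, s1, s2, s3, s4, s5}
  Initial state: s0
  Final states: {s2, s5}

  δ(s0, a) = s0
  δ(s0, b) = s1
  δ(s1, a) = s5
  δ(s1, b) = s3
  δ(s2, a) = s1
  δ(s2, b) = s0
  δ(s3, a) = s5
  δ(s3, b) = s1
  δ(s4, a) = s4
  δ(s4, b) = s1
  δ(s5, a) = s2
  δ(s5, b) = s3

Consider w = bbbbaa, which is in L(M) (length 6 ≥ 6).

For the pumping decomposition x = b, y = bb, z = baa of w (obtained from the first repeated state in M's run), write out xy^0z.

xy⁰z = xz = b·baa = bbaa.
Reading y = bb takes M from s1 back to s1, so after x the machine is still in s1, and z then leads to the accepting state s2. Hence bbaa ∈ L(M).

bbaa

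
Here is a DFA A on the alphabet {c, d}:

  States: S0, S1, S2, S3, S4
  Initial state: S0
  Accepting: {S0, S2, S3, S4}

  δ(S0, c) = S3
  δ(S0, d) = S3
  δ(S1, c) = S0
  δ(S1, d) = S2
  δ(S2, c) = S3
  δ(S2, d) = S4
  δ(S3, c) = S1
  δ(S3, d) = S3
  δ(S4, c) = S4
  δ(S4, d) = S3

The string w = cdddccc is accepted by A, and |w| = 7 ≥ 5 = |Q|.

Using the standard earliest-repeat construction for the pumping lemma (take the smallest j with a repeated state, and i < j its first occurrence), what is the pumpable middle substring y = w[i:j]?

d

Run of A on w = c d d d c c c:
  step 0: S0  (start)
  step 1: S3  (read c: S0→S3)
  step 2: S3  (read d: S3→S3)   ← first repeat (S3 seen earlier)
  step 3: S3  (read d: S3→S3)
  step 4: S3  (read d: S3→S3)
  step 5: S1  (read c: S3→S1)
  step 6: S0  (read c: S1→S0)
  step 7: S3  (read c: S0→S3)

So i = 1, j = 2, giving x = w[0:1] = c, y = w[1:2] = d, z = w[2:7] = ddccc.
Check: |xy| = 2 ≤ 5 and |y| = 1 ≥ 1. Reading y takes A from S3 back to S3, so every xyⁱz is accepted.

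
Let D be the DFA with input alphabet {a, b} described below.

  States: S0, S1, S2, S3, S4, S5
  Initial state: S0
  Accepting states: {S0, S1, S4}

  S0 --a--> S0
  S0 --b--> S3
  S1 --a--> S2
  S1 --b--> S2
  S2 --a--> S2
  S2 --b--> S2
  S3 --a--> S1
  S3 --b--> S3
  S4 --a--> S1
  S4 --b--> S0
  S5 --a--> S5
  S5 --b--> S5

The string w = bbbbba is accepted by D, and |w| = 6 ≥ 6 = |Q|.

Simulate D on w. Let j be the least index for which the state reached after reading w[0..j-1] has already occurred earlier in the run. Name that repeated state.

State sequence: S0 -b-> S3 -b-> S3 -b-> S3 -b-> S3 -b-> S3 -a-> S1
First repeat at step 2: S3 was already visited.

The earliest repeat is at step j = 2: D is in S3, which it already visited at step i = 1.
The DFA has 6 states, so the proof of the pumping lemma guarantees a repeated state among the first 6+1 visited; the segment between the two visits is the pumpable y.

S3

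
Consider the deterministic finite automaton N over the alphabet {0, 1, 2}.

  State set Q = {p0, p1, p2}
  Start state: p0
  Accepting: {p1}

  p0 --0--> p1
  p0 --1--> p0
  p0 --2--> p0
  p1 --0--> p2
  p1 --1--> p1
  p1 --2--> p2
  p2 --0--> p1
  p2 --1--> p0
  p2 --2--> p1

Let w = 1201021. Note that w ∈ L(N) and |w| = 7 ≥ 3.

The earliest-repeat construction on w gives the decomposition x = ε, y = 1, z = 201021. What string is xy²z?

11201021

xy^2z = ε·1·1·201021 = 11201021.
Reading y = 1 takes N from p0 back to p0, so after x·y·y the machine is still in p0, and z then leads to the accepting state p1. Hence 11201021 ∈ L(N).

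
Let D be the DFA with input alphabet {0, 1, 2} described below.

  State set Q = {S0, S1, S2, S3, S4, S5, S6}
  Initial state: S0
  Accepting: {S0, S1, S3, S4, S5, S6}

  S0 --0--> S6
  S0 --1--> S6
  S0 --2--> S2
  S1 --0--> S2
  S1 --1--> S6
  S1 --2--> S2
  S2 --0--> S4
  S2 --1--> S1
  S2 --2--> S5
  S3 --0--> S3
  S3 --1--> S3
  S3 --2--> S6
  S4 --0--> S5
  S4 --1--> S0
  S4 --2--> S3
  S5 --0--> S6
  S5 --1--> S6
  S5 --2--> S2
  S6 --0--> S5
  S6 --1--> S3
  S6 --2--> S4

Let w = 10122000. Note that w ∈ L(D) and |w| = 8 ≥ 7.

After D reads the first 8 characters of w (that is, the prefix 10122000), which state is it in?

S3

State sequence: S0 -1-> S6 -0-> S5 -1-> S6 -2-> S4 -2-> S3 -0-> S3 -0-> S3 -0-> S3

After reading 8 characters, D is in state S3.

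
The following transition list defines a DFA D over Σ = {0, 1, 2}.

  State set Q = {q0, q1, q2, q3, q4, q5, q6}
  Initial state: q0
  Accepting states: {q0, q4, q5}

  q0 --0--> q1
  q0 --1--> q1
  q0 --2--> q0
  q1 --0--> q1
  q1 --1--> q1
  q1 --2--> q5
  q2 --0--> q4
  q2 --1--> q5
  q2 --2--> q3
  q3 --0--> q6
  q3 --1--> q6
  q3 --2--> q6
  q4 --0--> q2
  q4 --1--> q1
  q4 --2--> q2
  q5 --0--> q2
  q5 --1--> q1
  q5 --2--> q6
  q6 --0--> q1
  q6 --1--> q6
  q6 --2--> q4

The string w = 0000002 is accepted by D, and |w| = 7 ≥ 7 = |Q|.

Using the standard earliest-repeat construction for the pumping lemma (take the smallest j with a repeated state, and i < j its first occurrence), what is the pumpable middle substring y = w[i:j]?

Run of D on w = 0 0 0 0 0 0 2:
  step 0: q0  (start)
  step 1: q1  (read 0: q0→q1)
  step 2: q1  (read 0: q1→q1)   ← first repeat (q1 seen earlier)
  step 3: q1  (read 0: q1→q1)
  step 4: q1  (read 0: q1→q1)
  step 5: q1  (read 0: q1→q1)
  step 6: q1  (read 0: q1→q1)
  step 7: q5  (read 2: q1→q5)

So i = 1, j = 2, giving x = w[0:1] = 0, y = w[1:2] = 0, z = w[2:7] = 00002.
Check: |xy| = 2 ≤ 7 and |y| = 1 ≥ 1. Reading y takes D from q1 back to q1, so every xyⁱz is accepted.
With |Q| = 7, pigeonhole forces a state repeat no later than step 7; the substring read between the first and second visits to that state can be pumped.

0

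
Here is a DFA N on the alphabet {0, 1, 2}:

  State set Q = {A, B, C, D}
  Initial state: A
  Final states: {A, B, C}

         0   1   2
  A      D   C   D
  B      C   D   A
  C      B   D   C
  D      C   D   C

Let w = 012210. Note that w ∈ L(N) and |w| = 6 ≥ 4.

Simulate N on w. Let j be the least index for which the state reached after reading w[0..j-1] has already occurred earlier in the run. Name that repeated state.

D

State sequence: A -0-> D -1-> D -2-> C -2-> C -1-> D -0-> C
First repeat at step 2: D was already visited.

The earliest repeat is at step j = 2: N is in D, which it already visited at step i = 1.
The DFA has 4 states, so the proof of the pumping lemma guarantees a repeated state among the first 4+1 visited; the segment between the two visits is the pumpable y.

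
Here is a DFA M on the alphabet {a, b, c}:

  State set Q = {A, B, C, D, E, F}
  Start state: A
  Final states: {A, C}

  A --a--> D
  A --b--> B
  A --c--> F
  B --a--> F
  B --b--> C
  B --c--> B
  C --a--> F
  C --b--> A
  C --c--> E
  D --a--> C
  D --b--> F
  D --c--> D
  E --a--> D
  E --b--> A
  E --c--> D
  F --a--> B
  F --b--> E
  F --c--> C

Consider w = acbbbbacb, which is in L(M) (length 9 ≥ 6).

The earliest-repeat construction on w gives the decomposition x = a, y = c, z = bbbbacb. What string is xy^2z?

xy^2z = a·c·c·bbbbacb = accbbbbacb.
Reading y = c takes M from D back to D, so after x·y·y the machine is still in D, and z then leads to the accepting state A. Hence accbbbbacb ∈ L(M).

accbbbbacb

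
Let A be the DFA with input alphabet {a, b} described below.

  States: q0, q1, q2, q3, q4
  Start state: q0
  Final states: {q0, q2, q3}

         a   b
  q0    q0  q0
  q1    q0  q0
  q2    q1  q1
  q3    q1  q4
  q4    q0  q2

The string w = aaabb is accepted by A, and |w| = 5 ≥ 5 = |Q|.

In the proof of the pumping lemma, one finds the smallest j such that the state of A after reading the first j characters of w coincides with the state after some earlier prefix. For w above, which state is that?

Run of A on w = a a a b b:
  step 0: q0  (start)
  step 1: q0  (read a: q0→q0)   ← first repeat (q0 seen earlier)
  step 2: q0  (read a: q0→q0)
  step 3: q0  (read a: q0→q0)
  step 4: q0  (read b: q0→q0)
  step 5: q0  (read b: q0→q0)

The earliest repeat is at step j = 1: A is in q0, which it already visited at step i = 0.
Pumping length from the standard proof: p = 5 (the number of states). The repeated state found above gives |xy| = j ≤ 5 and |y| = j − i ≥ 1.

q0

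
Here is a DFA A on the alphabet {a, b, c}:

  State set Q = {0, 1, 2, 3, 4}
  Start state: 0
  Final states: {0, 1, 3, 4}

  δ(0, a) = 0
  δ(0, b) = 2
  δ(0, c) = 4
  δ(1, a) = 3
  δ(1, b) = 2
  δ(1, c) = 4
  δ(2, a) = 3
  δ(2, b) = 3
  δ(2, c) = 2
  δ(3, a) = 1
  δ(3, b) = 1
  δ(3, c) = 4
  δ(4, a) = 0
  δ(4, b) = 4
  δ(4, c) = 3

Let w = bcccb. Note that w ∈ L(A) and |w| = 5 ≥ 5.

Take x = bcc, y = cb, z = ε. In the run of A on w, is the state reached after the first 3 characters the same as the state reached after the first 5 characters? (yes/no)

State sequence: 0 -b-> 2 -c-> 2 -c-> 2 -c-> 2 -b-> 3

After x (step 3): 2. After xy (step 5): 3.
They differ (2 ≠ 3), so y is not a cycle from the state after x; this split is not the one the pumping-lemma construction produces, and pumping y need not keep the string in L(A).

no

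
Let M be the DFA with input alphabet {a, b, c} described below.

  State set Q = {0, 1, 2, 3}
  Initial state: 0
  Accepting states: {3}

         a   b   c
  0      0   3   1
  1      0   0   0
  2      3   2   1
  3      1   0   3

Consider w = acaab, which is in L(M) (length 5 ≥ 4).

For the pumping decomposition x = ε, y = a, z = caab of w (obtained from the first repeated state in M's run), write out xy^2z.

aacaab

xy^2z = ε·a·a·caab = aacaab.
Reading y = a takes M from 0 back to 0, so after x·y·y the machine is still in 0, and z then leads to the accepting state 3. Hence aacaab ∈ L(M).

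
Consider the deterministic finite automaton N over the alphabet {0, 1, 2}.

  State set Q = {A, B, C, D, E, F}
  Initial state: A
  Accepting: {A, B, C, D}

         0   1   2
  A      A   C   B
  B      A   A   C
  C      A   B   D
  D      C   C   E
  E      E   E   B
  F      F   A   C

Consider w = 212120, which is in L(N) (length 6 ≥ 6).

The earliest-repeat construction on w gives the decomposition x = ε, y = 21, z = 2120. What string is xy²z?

21212120

xy^2z = ε·21·21·2120 = 21212120.
Reading y = 21 takes N from A back to A, so after x·y·y the machine is still in A, and z then leads to the accepting state A. Hence 21212120 ∈ L(N).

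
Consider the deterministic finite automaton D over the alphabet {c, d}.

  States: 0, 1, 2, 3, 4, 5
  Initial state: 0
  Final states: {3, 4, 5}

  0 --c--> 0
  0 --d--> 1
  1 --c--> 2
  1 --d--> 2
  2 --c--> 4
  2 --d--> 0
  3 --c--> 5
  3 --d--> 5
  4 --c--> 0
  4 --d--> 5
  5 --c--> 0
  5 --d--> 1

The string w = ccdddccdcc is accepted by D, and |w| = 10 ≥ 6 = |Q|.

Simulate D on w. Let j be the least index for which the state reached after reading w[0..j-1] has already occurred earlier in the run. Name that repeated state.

0

State sequence: 0 -c-> 0 -c-> 0 -d-> 1 -d-> 2 -d-> 0 -c-> 0 -c-> 0 -d-> 1 -c-> 2 -c-> 4
First repeat at step 1: 0 was already visited.

The earliest repeat is at step j = 1: D is in 0, which it already visited at step i = 0.
The DFA has 6 states, so the proof of the pumping lemma guarantees a repeated state among the first 6+1 visited; the segment between the two visits is the pumpable y.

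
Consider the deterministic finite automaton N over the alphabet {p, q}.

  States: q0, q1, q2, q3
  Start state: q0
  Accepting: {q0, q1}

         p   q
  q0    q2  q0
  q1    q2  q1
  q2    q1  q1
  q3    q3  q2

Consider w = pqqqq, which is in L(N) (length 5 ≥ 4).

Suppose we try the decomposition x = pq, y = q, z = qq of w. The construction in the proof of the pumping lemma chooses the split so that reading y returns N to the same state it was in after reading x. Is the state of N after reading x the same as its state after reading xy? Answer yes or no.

yes

Run of N on the first 3 characters of w = p q q:
  step 0: q0  (start)
  step 1: q2  (read p: q0→q2)
  step 2: q1  (read q: q2→q1)
  step 3: q1  (read q: q1→q1)

After x (step 2): q1. After xy (step 3): q1.
They match, so y = q drives N around a cycle from q1 back to itself; pumping y any number of times keeps N in q1 before reading z, and xyⁱz ∈ L(N) for every i ≥ 0.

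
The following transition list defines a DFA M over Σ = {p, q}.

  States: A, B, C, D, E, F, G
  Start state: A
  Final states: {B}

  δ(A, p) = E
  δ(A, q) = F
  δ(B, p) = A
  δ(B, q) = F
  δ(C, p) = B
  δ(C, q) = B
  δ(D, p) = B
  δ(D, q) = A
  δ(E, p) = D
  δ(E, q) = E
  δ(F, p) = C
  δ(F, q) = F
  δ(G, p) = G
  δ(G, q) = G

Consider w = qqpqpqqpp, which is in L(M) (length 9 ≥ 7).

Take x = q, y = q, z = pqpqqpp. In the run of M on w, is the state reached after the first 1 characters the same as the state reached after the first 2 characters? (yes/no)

State sequence: A -q-> F -q-> F

After x (step 1): F. After xy (step 2): F.
They match, so y = q drives M around a cycle from F back to itself; pumping y any number of times keeps M in F before reading z, and xyⁱz ∈ L(M) for every i ≥ 0.

yes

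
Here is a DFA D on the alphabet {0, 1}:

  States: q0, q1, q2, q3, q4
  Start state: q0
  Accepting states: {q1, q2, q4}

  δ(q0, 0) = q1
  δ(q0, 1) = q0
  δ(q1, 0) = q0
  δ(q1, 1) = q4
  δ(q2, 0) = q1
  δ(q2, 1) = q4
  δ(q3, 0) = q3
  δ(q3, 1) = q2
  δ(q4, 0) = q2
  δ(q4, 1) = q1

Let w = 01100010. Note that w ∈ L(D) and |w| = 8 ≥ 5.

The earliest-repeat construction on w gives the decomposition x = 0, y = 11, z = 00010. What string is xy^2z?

xy^2z = 0·11·11·00010 = 0111100010.
Reading y = 11 takes D from q1 back to q1, so after x·y·y the machine is still in q1, and z then leads to the accepting state q1. Hence 0111100010 ∈ L(D).

0111100010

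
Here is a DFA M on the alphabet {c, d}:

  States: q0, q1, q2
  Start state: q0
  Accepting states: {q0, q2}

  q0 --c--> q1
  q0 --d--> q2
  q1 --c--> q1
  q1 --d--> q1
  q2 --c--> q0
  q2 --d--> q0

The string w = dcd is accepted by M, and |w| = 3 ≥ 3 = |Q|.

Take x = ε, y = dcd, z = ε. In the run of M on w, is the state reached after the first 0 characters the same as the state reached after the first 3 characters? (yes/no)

State sequence: q0 -d-> q2 -c-> q0 -d-> q2

After x (step 0): q0. After xy (step 3): q2.
They differ (q0 ≠ q2), so y is not a cycle from the state after x; this split is not the one the pumping-lemma construction produces, and pumping y need not keep the string in L(M).

no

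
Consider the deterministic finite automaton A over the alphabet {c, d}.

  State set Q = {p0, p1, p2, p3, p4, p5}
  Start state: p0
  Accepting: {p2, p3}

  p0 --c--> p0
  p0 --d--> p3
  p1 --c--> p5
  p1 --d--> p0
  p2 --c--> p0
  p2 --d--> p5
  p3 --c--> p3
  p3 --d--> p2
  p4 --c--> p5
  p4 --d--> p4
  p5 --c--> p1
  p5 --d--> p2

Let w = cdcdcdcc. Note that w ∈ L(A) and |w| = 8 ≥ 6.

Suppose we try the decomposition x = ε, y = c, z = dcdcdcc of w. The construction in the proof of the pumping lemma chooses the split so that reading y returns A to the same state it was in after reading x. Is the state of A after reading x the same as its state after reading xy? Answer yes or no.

yes

Run of A on the first 1 characters of w = c:
  step 0: p0  (start)
  step 1: p0  (read c: p0→p0)

After x (step 0): p0. After xy (step 1): p0.
They match, so y = c drives A around a cycle from p0 back to itself; pumping y any number of times keeps A in p0 before reading z, and xyⁱz ∈ L(A) for every i ≥ 0.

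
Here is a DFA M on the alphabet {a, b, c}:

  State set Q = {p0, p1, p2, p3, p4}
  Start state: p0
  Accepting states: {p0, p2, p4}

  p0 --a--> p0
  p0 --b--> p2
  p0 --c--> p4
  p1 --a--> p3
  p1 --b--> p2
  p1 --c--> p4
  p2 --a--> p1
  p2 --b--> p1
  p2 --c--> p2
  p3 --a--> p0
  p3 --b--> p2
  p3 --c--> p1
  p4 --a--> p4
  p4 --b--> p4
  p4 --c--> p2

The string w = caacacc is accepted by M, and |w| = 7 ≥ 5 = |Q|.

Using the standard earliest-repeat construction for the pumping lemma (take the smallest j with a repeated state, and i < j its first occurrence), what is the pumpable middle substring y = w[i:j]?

a

Run of M on w = c a a c a c c:
  step 0: p0  (start)
  step 1: p4  (read c: p0→p4)
  step 2: p4  (read a: p4→p4)   ← first repeat (p4 seen earlier)
  step 3: p4  (read a: p4→p4)
  step 4: p2  (read c: p4→p2)
  step 5: p1  (read a: p2→p1)
  step 6: p4  (read c: p1→p4)
  step 7: p2  (read c: p4→p2)

So i = 1, j = 2, giving x = w[0:1] = c, y = w[1:2] = a, z = w[2:7] = acacc.
Check: |xy| = 2 ≤ 5 and |y| = 1 ≥ 1. Reading y takes M from p4 back to p4, so every xyⁱz is accepted.
Pumping length from the standard proof: p = 5 (the number of states). The repeated state found above gives |xy| = j ≤ 5 and |y| = j − i ≥ 1.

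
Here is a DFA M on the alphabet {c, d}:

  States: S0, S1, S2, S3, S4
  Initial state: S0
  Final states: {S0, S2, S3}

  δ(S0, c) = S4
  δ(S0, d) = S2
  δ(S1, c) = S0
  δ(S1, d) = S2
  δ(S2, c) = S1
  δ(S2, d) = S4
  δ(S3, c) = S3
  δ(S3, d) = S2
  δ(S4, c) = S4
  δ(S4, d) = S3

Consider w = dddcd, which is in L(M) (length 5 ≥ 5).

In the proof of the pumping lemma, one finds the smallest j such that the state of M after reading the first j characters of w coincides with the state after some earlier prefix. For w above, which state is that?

State sequence: S0 -d-> S2 -d-> S4 -d-> S3 -c-> S3 -d-> S2
First repeat at step 4: S3 was already visited.

The earliest repeat is at step j = 4: M is in S3, which it already visited at step i = 3.

S3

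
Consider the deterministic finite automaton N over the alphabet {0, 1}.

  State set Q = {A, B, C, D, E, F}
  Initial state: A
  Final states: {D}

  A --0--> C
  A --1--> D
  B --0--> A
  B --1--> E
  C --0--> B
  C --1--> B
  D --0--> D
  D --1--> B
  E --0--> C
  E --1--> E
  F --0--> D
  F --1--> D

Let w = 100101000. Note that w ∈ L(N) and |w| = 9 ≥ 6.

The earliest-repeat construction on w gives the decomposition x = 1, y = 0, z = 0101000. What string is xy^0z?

10101000

xy⁰z = xz = 1·0101000 = 10101000.
Reading y = 0 takes N from D back to D, so after x the machine is still in D, and z then leads to the accepting state D. Hence 10101000 ∈ L(N).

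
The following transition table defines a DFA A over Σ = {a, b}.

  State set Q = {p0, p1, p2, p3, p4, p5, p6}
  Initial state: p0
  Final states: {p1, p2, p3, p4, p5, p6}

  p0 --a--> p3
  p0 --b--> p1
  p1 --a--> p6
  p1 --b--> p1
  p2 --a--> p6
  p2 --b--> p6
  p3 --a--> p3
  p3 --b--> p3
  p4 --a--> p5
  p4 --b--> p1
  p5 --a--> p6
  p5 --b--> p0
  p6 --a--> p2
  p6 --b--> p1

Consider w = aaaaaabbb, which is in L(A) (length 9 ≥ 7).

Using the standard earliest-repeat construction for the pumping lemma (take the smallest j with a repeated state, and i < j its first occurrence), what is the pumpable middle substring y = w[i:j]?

a

Run of A on w = a a a a a a b b b:
  step 0: p0  (start)
  step 1: p3  (read a: p0→p3)
  step 2: p3  (read a: p3→p3)   ← first repeat (p3 seen earlier)
  step 3: p3  (read a: p3→p3)
  step 4: p3  (read a: p3→p3)
  step 5: p3  (read a: p3→p3)
  step 6: p3  (read a: p3→p3)
  step 7: p3  (read b: p3→p3)
  step 8: p3  (read b: p3→p3)
  step 9: p3  (read b: p3→p3)

So i = 1, j = 2, giving x = w[0:1] = a, y = w[1:2] = a, z = w[2:9] = aaaabbb.
Check: |xy| = 2 ≤ 7 and |y| = 1 ≥ 1. Reading y takes A from p3 back to p3, so every xyⁱz is accepted.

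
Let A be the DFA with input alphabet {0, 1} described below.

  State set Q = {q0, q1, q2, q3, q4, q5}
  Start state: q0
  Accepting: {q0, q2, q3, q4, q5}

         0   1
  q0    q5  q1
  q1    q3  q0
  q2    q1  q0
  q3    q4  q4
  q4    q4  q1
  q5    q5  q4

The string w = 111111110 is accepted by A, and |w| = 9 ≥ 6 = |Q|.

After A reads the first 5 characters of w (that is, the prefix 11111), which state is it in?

q1

Run of A on the first 5 characters of w = 1 1 1 1 1:
  step 0: q0  (start)
  step 1: q1  (read 1: q0→q1)
  step 2: q0  (read 1: q1→q0)
  step 3: q1  (read 1: q0→q1)
  step 4: q0  (read 1: q1→q0)
  step 5: q1  (read 1: q0→q1)

After reading 5 characters, A is in state q1.
(This kind of state-tracing is the core of the pumping-lemma construction: with 6 states, pigeonhole forces a repeat within the first 6 steps.)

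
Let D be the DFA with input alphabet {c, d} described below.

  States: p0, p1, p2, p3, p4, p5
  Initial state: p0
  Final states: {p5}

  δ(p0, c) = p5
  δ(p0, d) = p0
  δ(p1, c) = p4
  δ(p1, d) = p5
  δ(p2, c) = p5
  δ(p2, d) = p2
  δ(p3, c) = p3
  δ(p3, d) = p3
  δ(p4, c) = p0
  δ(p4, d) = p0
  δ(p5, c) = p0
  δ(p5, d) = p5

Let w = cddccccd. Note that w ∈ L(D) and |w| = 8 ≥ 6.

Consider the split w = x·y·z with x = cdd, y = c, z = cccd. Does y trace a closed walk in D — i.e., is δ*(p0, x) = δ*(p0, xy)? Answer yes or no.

no

Run of D on the first 4 characters of w = c d d c:
  step 0: p0  (start)
  step 1: p5  (read c: p0→p5)
  step 2: p5  (read d: p5→p5)
  step 3: p5  (read d: p5→p5)
  step 4: p0  (read c: p5→p0)

After x (step 3): p5. After xy (step 4): p0.
They differ (p5 ≠ p0), so y is not a cycle from the state after x; this split is not the one the pumping-lemma construction produces, and pumping y need not keep the string in L(D).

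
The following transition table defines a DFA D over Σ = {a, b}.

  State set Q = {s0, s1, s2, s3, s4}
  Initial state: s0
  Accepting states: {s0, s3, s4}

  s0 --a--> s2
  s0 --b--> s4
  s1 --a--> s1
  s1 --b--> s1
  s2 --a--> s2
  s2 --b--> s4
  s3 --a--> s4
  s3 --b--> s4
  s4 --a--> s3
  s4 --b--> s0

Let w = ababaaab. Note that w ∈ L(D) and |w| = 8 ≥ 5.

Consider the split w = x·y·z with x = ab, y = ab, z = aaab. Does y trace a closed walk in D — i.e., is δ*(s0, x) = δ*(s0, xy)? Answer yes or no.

yes

State sequence: s0 -a-> s2 -b-> s4 -a-> s3 -b-> s4

After x (step 2): s4. After xy (step 4): s4.
They match, so y = ab drives D around a cycle from s4 back to itself; pumping y any number of times keeps D in s4 before reading z, and xyⁱz ∈ L(D) for every i ≥ 0.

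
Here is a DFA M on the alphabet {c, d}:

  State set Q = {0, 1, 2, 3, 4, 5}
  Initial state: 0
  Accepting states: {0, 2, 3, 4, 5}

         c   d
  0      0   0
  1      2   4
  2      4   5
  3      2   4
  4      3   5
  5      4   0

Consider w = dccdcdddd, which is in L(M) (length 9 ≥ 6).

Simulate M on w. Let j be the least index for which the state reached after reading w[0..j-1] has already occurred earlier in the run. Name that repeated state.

State sequence: 0 -d-> 0 -c-> 0 -c-> 0 -d-> 0 -c-> 0 -d-> 0 -d-> 0 -d-> 0 -d-> 0
First repeat at step 1: 0 was already visited.

The earliest repeat is at step j = 1: M is in 0, which it already visited at step i = 0.
Pumping length from the standard proof: p = 6 (the number of states). The repeated state found above gives |xy| = j ≤ 6 and |y| = j − i ≥ 1.

0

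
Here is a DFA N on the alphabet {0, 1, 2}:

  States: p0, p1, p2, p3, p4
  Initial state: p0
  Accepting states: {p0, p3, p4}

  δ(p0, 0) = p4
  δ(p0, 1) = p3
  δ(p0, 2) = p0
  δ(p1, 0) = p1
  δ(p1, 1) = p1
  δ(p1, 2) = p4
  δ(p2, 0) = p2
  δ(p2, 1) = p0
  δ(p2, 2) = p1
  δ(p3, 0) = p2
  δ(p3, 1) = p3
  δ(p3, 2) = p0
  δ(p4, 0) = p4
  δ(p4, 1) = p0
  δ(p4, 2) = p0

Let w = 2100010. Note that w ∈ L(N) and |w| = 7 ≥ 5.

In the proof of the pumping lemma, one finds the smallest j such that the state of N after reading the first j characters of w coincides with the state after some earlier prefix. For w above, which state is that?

Run of N on w = 2 1 0 0 0 1 0:
  step 0: p0  (start)
  step 1: p0  (read 2: p0→p0)   ← first repeat (p0 seen earlier)
  step 2: p3  (read 1: p0→p3)
  step 3: p2  (read 0: p3→p2)
  step 4: p2  (read 0: p2→p2)
  step 5: p2  (read 0: p2→p2)
  step 6: p0  (read 1: p2→p0)
  step 7: p4  (read 0: p0→p4)

The earliest repeat is at step j = 1: N is in p0, which it already visited at step i = 0.
With |Q| = 5, pigeonhole forces a state repeat no later than step 5; the substring read between the first and second visits to that state can be pumped.

p0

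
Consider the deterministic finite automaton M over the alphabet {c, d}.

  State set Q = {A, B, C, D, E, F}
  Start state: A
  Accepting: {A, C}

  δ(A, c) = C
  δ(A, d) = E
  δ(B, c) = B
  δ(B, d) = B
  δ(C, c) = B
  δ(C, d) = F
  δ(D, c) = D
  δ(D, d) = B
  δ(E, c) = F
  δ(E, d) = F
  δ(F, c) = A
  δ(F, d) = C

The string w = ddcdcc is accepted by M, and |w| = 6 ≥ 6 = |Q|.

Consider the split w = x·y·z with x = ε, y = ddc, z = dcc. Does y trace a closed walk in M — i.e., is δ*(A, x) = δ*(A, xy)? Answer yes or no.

Run of M on the first 3 characters of w = d d c:
  step 0: A  (start)
  step 1: E  (read d: A→E)
  step 2: F  (read d: E→F)
  step 3: A  (read c: F→A)

After x (step 0): A. After xy (step 3): A.
They match, so y = ddc drives M around a cycle from A back to itself; pumping y any number of times keeps M in A before reading z, and xyⁱz ∈ L(M) for every i ≥ 0.

yes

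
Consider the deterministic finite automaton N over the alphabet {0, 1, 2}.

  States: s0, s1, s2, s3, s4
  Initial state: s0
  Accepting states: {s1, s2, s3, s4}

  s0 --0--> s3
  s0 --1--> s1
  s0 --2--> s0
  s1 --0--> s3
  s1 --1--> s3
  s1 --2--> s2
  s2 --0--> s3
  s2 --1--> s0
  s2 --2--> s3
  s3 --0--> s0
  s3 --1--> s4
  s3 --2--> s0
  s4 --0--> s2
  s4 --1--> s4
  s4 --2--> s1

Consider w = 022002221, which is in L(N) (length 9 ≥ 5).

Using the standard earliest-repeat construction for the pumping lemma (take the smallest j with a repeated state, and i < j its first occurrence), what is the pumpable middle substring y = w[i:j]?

State sequence: s0 -0-> s3 -2-> s0 -2-> s0 -0-> s3 -0-> s0 -2-> s0 -2-> s0 -2-> s0 -1-> s1
First repeat at step 2: s0 was already visited.

So i = 0, j = 2, giving x = w[0:0] = ε, y = w[0:2] = 02, z = w[2:9] = 2002221.
Check: |xy| = 2 ≤ 5 and |y| = 2 ≥ 1. Reading y takes N from s0 back to s0, so every xyⁱz is accepted.
Pumping length from the standard proof: p = 5 (the number of states). The repeated state found above gives |xy| = j ≤ 5 and |y| = j − i ≥ 1.

02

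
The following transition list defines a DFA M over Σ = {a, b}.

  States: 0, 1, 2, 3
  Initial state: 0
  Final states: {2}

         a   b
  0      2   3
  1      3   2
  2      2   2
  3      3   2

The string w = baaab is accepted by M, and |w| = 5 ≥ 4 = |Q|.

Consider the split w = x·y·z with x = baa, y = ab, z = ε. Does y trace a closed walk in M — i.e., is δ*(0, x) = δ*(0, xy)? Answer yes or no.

State sequence: 0 -b-> 3 -a-> 3 -a-> 3 -a-> 3 -b-> 2

After x (step 3): 3. After xy (step 5): 2.
They differ (3 ≠ 2), so y is not a cycle from the state after x; this split is not the one the pumping-lemma construction produces, and pumping y need not keep the string in L(M).

no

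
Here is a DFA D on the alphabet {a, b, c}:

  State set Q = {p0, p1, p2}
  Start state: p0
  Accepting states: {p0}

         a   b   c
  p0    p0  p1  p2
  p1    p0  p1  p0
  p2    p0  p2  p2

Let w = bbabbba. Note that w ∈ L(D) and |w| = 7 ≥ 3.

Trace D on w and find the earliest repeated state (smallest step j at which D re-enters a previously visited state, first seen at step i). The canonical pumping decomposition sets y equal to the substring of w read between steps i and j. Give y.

b

State sequence: p0 -b-> p1 -b-> p1 -a-> p0 -b-> p1 -b-> p1 -b-> p1 -a-> p0
First repeat at step 2: p1 was already visited.

So i = 1, j = 2, giving x = w[0:1] = b, y = w[1:2] = b, z = w[2:7] = abbba.
Check: |xy| = 2 ≤ 3 and |y| = 1 ≥ 1. Reading y takes D from p1 back to p1, so every xyⁱz is accepted.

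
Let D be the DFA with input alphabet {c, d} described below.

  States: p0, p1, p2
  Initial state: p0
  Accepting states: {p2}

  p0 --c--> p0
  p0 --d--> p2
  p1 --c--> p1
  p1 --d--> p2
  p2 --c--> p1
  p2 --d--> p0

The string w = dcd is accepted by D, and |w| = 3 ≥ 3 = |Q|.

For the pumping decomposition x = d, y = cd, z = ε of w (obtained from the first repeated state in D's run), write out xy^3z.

dcdcdcd

xy^3z = d·cd·cd·cd·ε = dcdcdcd.
Reading y = cd takes D from p2 back to p2, so after x·y·y·y the machine is still in p2, and z then leads to the accepting state p2. Hence dcdcdcd ∈ L(D).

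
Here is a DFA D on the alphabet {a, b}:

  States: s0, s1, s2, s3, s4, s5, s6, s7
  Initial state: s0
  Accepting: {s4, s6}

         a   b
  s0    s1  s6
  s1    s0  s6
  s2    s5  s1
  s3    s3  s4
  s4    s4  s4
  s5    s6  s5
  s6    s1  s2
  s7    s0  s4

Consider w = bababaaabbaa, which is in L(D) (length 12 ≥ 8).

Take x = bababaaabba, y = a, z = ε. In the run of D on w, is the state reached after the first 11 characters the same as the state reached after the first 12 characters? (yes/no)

Run of D on the first 12 characters of w = b a b a b a a a b b a a:
  step 0: s0  (start)
  step 1: s6  (read b: s0→s6)
  step 2: s1  (read a: s6→s1)
  step 3: s6  (read b: s1→s6)
  step 4: s1  (read a: s6→s1)
  step 5: s6  (read b: s1→s6)
  step 6: s1  (read a: s6→s1)
  step 7: s0  (read a: s1→s0)
  step 8: s1  (read a: s0→s1)
  step 9: s6  (read b: s1→s6)
  step 10: s2  (read b: s6→s2)
  step 11: s5  (read a: s2→s5)
  step 12: s6  (read a: s5→s6)

After x (step 11): s5. After xy (step 12): s6.
They differ (s5 ≠ s6), so y is not a cycle from the state after x; this split is not the one the pumping-lemma construction produces, and pumping y need not keep the string in L(D).

no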